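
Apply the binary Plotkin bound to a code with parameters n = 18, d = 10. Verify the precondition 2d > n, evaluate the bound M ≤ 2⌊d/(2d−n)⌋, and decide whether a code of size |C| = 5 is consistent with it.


Plotkin bound M ≤ 10; given |C| = 5 ≤ bound (satisfied).

Check applicability: 2d = 20, n = 18.
2d − n = 2 > 0, so Plotkin applies.
Compute d/(2d−n) = 10/2 ≈ 5.0000.
⌊d/(2d−n)⌋ = 5.
Plotkin bound: M ≤ 2·5 = 10.
Given |C| = 5, check: satisfied.
This |C| is below the Plotkin bound.


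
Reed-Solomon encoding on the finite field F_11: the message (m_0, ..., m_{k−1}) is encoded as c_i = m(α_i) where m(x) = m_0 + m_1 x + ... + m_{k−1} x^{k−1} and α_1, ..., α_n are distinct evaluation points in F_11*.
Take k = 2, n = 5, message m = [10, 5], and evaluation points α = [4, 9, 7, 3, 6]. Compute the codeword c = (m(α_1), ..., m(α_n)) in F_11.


c = [8, 0, 1, 3, 7]

Message polynomial: m(x) = 10 + 5·x (mod 11).
For each evaluation point α_i, compute m(α_i) mod 11:
  α_1 = 4: Horner steps 5 → 8, so m(4) = 8.
  α_2 = 9: Horner steps 5 → 0, so m(9) = 0.
  α_3 = 7: Horner steps 5 → 1, so m(7) = 1.
  α_4 = 3: Horner steps 5 → 3, so m(3) = 3.
  α_5 = 6: Horner steps 5 → 7, so m(6) = 7.
Codeword c = [8, 0, 1, 3, 7] ∈ F_11^5.


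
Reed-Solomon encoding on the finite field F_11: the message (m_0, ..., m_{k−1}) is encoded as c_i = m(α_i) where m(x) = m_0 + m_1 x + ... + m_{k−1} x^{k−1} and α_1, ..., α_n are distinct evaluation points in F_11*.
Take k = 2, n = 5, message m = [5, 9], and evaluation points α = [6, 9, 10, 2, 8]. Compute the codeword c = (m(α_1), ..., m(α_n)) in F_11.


c = [4, 9, 7, 1, 0]

Message polynomial: m(x) = 5 + 9·x (mod 11).
For each evaluation point α_i, compute m(α_i) mod 11:
  α_1 = 6: Horner steps 9 → 4, so m(6) = 4.
  α_2 = 9: Horner steps 9 → 9, so m(9) = 9.
  α_3 = 10: Horner steps 9 → 7, so m(10) = 7.
  α_4 = 2: Horner steps 9 → 1, so m(2) = 1.
  α_5 = 8: Horner steps 9 → 0, so m(8) = 0.
Codeword c = [4, 9, 7, 1, 0] ∈ F_11^5.


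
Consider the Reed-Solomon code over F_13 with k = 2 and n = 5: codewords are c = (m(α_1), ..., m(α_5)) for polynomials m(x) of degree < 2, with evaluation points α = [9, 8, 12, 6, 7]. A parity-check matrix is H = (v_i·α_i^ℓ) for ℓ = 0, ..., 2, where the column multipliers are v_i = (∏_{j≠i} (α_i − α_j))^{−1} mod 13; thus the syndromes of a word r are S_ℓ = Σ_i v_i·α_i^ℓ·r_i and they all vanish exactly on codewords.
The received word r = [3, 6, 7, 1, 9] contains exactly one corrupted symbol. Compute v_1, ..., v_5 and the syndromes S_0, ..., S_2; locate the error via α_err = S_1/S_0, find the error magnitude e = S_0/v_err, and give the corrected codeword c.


S = (8, 9, 2), error at position 4, error magnitude e = 2, c = [3, 6, 7, 12, 9].

Step 1: column multipliers v_i = (∏_{j≠i}(α_i − α_j))^{−1} mod 13.
  i = 1 (α = 9): (9−8)(9−12)(9−6)(9−7) = 1·(−3)·3·2 = −18 ≡ 8, so v_1 = 8^{−1} = 5 (mod 13).
  i = 2 (α = 8): (8−9)(8−12)(8−6)(8−7) = (−1)·(−4)·2·1 = 8 ≡ 8, so v_2 = 8^{−1} = 5 (mod 13).
  i = 3 (α = 12): (12−9)(12−8)(12−6)(12−7) = 3·4·6·5 = 360 ≡ 9, so v_3 = 9^{−1} = 3 (mod 13).
  i = 4 (α = 6): (6−9)(6−8)(6−12)(6−7) = (−3)·(−2)·(−6)·(−1) = 36 ≡ 10, so v_4 = 10^{−1} = 4 (mod 13).
  i = 5 (α = 7): (7−9)(7−8)(7−12)(7−6) = (−2)·(−1)·(−5)·1 = −10 ≡ 3, so v_5 = 3^{−1} = 9 (mod 13).
  v = [5, 5, 3, 4, 9].
Step 2: syndromes of r = [3, 6, 7, 1, 9] (all sums mod 13).
  S_0 = Σ v_i r_i = 5·3 + 5·6 + 3·7 + 4·1 + 9·9 = 151 ≡ 8.
  S_1 = Σ v_i α_i r_i = 5·9·3 + 5·8·6 + 3·12·7 + 4·6·1 + 9·7·9 = 1218 ≡ 9.
  α_i^2 mod 13 = [3, 12, 1, 10, 10].
  S_2 = Σ v_i α_i^2 r_i = 5·3·3 + 5·12·6 + 3·1·7 + 4·10·1 + 9·10·9 = 1276 ≡ 2.
  S = (8, 9, 2) ≠ 0, so r is not a codeword (an error is present).
Step 3: locate the error. For a single error e at position i, S_ℓ = v_i·e·α_i^ℓ, so α_err = S_1/S_0.
  S_0^{−1} = 8^{−1} = 5 (mod 13), so α_err = 9·5 = 45 ≡ 6 = α_4. Error position i = 4.
  Consistency check: S_2/S_1 = 2·3 = 6 ≡ 6 = α_err ✓ (single-error assumption holds).
Step 4: error magnitude e = S_0/v_4 = S_0·∏_{j≠4}(α_4 − α_j) = 8·10 = 80 ≡ 2 (mod 13).
Step 5: correct position 4: c_4 = r_4 − e = 1 − 2 ≡ 12 (mod 13). Hence c = [3, 6, 7, 12, 9].
  Check: interpolating c through the α_i gives m(x) = 4 + 10·x (degree < 2) with m(α_i) = c_i for every i, so c is indeed a codeword.


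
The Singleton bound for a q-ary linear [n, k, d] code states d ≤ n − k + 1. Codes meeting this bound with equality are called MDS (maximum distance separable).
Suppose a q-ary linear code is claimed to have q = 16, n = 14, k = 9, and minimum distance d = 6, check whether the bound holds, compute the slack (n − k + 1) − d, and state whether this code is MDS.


Singleton RHS = n − k + 1 = 6, slack = 0, bound satisfied, MDS.

Singleton bound: d ≤ n − k + 1.
Here n = 14, k = 9, so n − k + 1 = 6.
Given d = 6, check d ≤ 6: YES.
Slack = (n − k + 1) − d = 0.
The code is MDS (slack = 0).
Description: the claimed parameters are [14, 9, 6]_16; such a code would be MDS (meets Singleton bound).


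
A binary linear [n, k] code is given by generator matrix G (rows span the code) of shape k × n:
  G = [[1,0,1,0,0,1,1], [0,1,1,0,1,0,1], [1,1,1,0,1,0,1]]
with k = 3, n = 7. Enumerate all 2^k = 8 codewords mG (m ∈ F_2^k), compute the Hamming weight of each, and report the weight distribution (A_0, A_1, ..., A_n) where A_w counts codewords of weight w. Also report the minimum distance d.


Weight distribution: A_0 = 1, A_1 = 1, A_3 = 2, A_4 = 3, A_5 = 1. Minimum distance d = 1.

Enumerate all 2^3 = 8 messages m ∈ F_2^3.
For each, compute codeword c = mG in F_2^7, then tally its weight.
  m = 000 → c = 0000000, weight = 0.
  m = 100 → c = 1010011, weight = 4.
  m = 010 → c = 0110101, weight = 4.
  m = 110 → c = 1100110, weight = 4.
  m = 001 → c = 1110101, weight = 5.
  m = 101 → c = 0100110, weight = 3.
  m = 011 → c = 1000000, weight = 1.
  m = 111 → c = 0010011, weight = 3.
Tally weights:
  weight 0: 1 codewords.
  weight 1: 1 codewords.
  weight 3: 2 codewords.
  weight 4: 3 codewords.
  weight 5: 1 codewords.
Minimum distance d = smallest w > 0 with A_w > 0 = 1.
Sanity: Σ A_w = 8 = 2^3 = 8 ✓.


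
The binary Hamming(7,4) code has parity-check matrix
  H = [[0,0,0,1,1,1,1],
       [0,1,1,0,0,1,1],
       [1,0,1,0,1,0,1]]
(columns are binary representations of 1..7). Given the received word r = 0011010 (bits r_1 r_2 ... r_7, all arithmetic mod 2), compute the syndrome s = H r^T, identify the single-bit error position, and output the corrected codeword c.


s = (0, 0, 1)^T, error position = 1, corrected codeword c = 1011010

Compute s = H r^T mod 2 one row at a time:
  s_1 = 1 + 0 + 1 + 0 = 2 ≡ 0 (mod 2).
  s_2 = 0 + 1 + 1 + 0 = 2 ≡ 0 (mod 2).
  s_3 = 0 + 1 + 0 + 0 = 1 ≡ 1 (mod 2).
s = (0, 0, 1)^T — this equals column 1 of H (binary 001), so error is at position 1.
Correct: flip bit 1 of r = 0011010 to get c = 1011010.


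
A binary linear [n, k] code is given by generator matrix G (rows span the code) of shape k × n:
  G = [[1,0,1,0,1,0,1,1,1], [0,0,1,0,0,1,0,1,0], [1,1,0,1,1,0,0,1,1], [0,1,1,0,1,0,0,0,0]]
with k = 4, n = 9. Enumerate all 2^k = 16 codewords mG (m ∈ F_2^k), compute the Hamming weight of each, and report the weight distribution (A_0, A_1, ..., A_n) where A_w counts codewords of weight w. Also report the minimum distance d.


Weight distribution: A_0 = 1, A_3 = 3, A_4 = 3, A_5 = 4, A_6 = 4, A_7 = 1. Minimum distance d = 3.

Enumerate all 2^4 = 16 messages m ∈ F_2^4.
For each, compute codeword c = mG in F_2^9, then tally its weight.
  m = 0000 → c = 000000000, weight = 0.
  m = 1000 → c = 101010111, weight = 6.
  m = 0100 → c = 001001010, weight = 3.
  m = 1100 → c = 100011101, weight = 5.
  m = 0010 → c = 110110011, weight = 6.
  m = 1010 → c = 011100100, weight = 4.
  m = 0110 → c = 111111001, weight = 7.
  m = 1110 → c = 010101110, weight = 5.
  m = 0001 → c = 011010000, weight = 3.
  m = 1001 → c = 110000111, weight = 5.
  m = 0101 → c = 010011010, weight = 4.
  m = 1101 → c = 111001101, weight = 6.
  m = 0011 → c = 101100011, weight = 5.
  m = 1011 → c = 000110100, weight = 3.
  m = 0111 → c = 100101001, weight = 4.
  m = 1111 → c = 001111110, weight = 6.
Tally weights:
  weight 0: 1 codewords.
  weight 3: 3 codewords.
  weight 4: 3 codewords.
  weight 5: 4 codewords.
  weight 6: 4 codewords.
  weight 7: 1 codewords.
Minimum distance d = smallest w > 0 with A_w > 0 = 3.
Sanity: Σ A_w = 16 = 2^4 = 16 ✓.


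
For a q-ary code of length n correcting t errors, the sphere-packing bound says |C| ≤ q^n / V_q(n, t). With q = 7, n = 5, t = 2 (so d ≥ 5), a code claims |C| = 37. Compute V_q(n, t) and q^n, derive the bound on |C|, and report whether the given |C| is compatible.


V_q(n, t) = 391, q^n = 16807, Hamming bound = 42, |C| = 37 ≤ bound (satisfied).

Step 1: Compute V_q(n, t) = Σ_{j=0}^2 C(n, j) (q−1)^j.
  j = 0: C(5,0)·(6)^0 = 1·1 = 1.
  j = 1: C(5,1)·(6)^1 = 5·6 = 30.
  j = 2: C(5,2)·(6)^2 = 10·36 = 360.
  V_q(n, t) = 1 + 30 + 360 = 391.
Step 2: q^n = 7^5 = 16807.
Step 3: Hamming bound ⌊q^n / V_q(n,t)⌋ = ⌊16807/391⌋ = 42.
Step 4: Compare |C| = 37 to 42: satisfied.
The claimed |C| lies below the Hamming bound.


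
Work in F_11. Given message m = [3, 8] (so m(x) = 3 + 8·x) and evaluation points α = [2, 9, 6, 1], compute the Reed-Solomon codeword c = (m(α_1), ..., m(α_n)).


c = [8, 9, 7, 0]

Message polynomial: m(x) = 3 + 8·x (mod 11).
For each evaluation point α_i, compute m(α_i) mod 11:
  α_1 = 2: Horner steps 8 → 8, so m(2) = 8.
  α_2 = 9: Horner steps 8 → 9, so m(9) = 9.
  α_3 = 6: Horner steps 8 → 7, so m(6) = 7.
  α_4 = 1: Horner steps 8 → 0, so m(1) = 0.
Codeword c = [8, 9, 7, 0] ∈ F_11^4.


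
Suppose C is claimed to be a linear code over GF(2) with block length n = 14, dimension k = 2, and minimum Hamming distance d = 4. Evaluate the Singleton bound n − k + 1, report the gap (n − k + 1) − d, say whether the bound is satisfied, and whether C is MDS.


Singleton RHS = n − k + 1 = 13, slack = 9, bound satisfied, not MDS.

Singleton bound: d ≤ n − k + 1.
Here n = 14, k = 2, so n − k + 1 = 13.
Given d = 4, check d ≤ 13: YES.
Slack = (n − k + 1) − d = 9.
The code is NOT MDS (slack = 9 > 0).
Description: the claimed parameters are [14, 2, 4]_2; such a code would be non-MDS.


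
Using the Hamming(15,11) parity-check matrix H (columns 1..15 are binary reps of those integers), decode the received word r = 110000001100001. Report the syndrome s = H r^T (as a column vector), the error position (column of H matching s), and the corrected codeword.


s = (1, 1, 1, 1)^T, error position = 15, corrected codeword c = 110000001100000

Compute s = H r^T mod 2 one row at a time:
  s_1 = 0 + 1 + 1 + 0 + 0 + 0 + 0 + 1 = 3 ≡ 1 (mod 2).
  s_2 = 0 + 0 + 0 + 0 + 0 + 0 + 0 + 1 = 1 ≡ 1 (mod 2).
  s_3 = 1 + 0 + 0 + 0 + 1 + 0 + 0 + 1 = 3 ≡ 1 (mod 2).
  s_4 = 1 + 0 + 0 + 0 + 1 + 0 + 0 + 1 = 3 ≡ 1 (mod 2).
s = (1, 1, 1, 1)^T — this equals column 15 of H (binary 1111), so error is at position 15.
Correct: flip bit 15 of r = 110000001100001 to get c = 110000001100000.


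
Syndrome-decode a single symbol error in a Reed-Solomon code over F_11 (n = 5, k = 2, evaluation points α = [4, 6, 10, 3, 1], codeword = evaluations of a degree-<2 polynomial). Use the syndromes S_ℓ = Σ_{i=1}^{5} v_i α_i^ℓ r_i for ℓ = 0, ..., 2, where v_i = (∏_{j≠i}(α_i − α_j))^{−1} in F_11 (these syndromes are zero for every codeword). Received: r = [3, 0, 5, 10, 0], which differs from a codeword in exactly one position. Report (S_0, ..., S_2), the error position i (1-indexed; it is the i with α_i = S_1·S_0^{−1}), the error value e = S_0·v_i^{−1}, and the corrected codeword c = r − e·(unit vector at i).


S = (7, 7, 7), error at position 5, error magnitude e = 9, c = [3, 0, 5, 10, 2].

Step 1: column multipliers v_i = (∏_{j≠i}(α_i − α_j))^{−1} mod 11.
  i = 1 (α = 4): (4−6)(4−10)(4−3)(4−1) = (−2)·(−6)·1·3 = 36 ≡ 3, so v_1 = 3^{−1} = 4 (mod 11).
  i = 2 (α = 6): (6−4)(6−10)(6−3)(6−1) = 2·(−4)·3·5 = −120 ≡ 1, so v_2 = 1^{−1} = 1 (mod 11).
  i = 3 (α = 10): (10−4)(10−6)(10−3)(10−1) = 6·4·7·9 = 1512 ≡ 5, so v_3 = 5^{−1} = 9 (mod 11).
  i = 4 (α = 3): (3−4)(3−6)(3−10)(3−1) = (−1)·(−3)·(−7)·2 = −42 ≡ 2, so v_4 = 2^{−1} = 6 (mod 11).
  i = 5 (α = 1): (1−4)(1−6)(1−10)(1−3) = (−3)·(−5)·(−9)·(−2) = 270 ≡ 6, so v_5 = 6^{−1} = 2 (mod 11).
  v = [4, 1, 9, 6, 2].
Step 2: syndromes of r = [3, 0, 5, 10, 0] (all sums mod 11).
  S_0 = Σ v_i r_i = 4·3 + 1·0 + 9·5 + 6·10 + 2·0 = 117 ≡ 7.
  S_1 = Σ v_i α_i r_i = 4·4·3 + 1·6·0 + 9·10·5 + 6·3·10 + 2·1·0 = 678 ≡ 7.
  α_i^2 mod 11 = [5, 3, 1, 9, 1].
  S_2 = Σ v_i α_i^2 r_i = 4·5·3 + 1·3·0 + 9·1·5 + 6·9·10 + 2·1·0 = 645 ≡ 7.
  S = (7, 7, 7) ≠ 0, so r is not a codeword (an error is present).
Step 3: locate the error. For a single error e at position i, S_ℓ = v_i·e·α_i^ℓ, so α_err = S_1/S_0.
  S_0^{−1} = 7^{−1} = 8 (mod 11), so α_err = 7·8 = 56 ≡ 1 = α_5. Error position i = 5.
  Consistency check: S_2/S_1 = 7·8 = 56 ≡ 1 = α_err ✓ (single-error assumption holds).
Step 4: error magnitude e = S_0/v_5 = S_0·∏_{j≠5}(α_5 − α_j) = 7·6 = 42 ≡ 9 (mod 11).
Step 5: correct position 5: c_5 = r_5 − e = 0 − 9 ≡ 2 (mod 11). Hence c = [3, 0, 5, 10, 2].
  Check: interpolating c through the α_i gives m(x) = 9 + 4·x (degree < 2) with m(α_i) = c_i for every i, so c is indeed a codeword.


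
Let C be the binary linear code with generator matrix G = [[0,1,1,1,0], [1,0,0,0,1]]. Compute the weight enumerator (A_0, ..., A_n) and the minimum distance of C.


Weight distribution: A_0 = 1, A_2 = 1, A_3 = 1, A_5 = 1. Minimum distance d = 2.

Enumerate all 2^2 = 4 messages m ∈ F_2^2.
For each, compute codeword c = mG in F_2^5, then tally its weight.
  m = 00 → c = 00000, weight = 0.
  m = 10 → c = 01110, weight = 3.
  m = 01 → c = 10001, weight = 2.
  m = 11 → c = 11111, weight = 5.
Tally weights:
  weight 0: 1 codewords.
  weight 2: 1 codewords.
  weight 3: 1 codewords.
  weight 5: 1 codewords.
Minimum distance d = smallest w > 0 with A_w > 0 = 2.
Sanity: Σ A_w = 4 = 2^2 = 4 ✓.


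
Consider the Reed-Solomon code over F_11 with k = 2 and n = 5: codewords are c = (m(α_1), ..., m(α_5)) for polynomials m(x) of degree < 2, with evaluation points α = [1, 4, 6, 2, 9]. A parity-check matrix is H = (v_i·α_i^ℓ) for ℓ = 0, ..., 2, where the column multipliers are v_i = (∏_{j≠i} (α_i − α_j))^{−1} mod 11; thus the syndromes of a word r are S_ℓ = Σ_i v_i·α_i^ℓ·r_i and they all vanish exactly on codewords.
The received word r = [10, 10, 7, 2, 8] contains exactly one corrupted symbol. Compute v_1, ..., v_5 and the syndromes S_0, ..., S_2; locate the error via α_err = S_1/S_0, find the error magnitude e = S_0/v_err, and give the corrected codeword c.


S = (10, 10, 10), error at position 1, error magnitude e = 1, c = [9, 10, 7, 2, 8].

Step 1: column multipliers v_i = (∏_{j≠i}(α_i − α_j))^{−1} mod 11.
  i = 1 (α = 1): (1−4)(1−6)(1−2)(1−9) = (−3)·(−5)·(−1)·(−8) = 120 ≡ 10, so v_1 = 10^{−1} = 10 (mod 11).
  i = 2 (α = 4): (4−1)(4−6)(4−2)(4−9) = 3·(−2)·2·(−5) = 60 ≡ 5, so v_2 = 5^{−1} = 9 (mod 11).
  i = 3 (α = 6): (6−1)(6−4)(6−2)(6−9) = 5·2·4·(−3) = −120 ≡ 1, so v_3 = 1^{−1} = 1 (mod 11).
  i = 4 (α = 2): (2−1)(2−4)(2−6)(2−9) = 1·(−2)·(−4)·(−7) = −56 ≡ 10, so v_4 = 10^{−1} = 10 (mod 11).
  i = 5 (α = 9): (9−1)(9−4)(9−6)(9−2) = 8·5·3·7 = 840 ≡ 4, so v_5 = 4^{−1} = 3 (mod 11).
  v = [10, 9, 1, 10, 3].
Step 2: syndromes of r = [10, 10, 7, 2, 8] (all sums mod 11).
  S_0 = Σ v_i r_i = 10·10 + 9·10 + 1·7 + 10·2 + 3·8 = 241 ≡ 10.
  S_1 = Σ v_i α_i r_i = 10·1·10 + 9·4·10 + 1·6·7 + 10·2·2 + 3·9·8 = 758 ≡ 10.
  α_i^2 mod 11 = [1, 5, 3, 4, 4].
  S_2 = Σ v_i α_i^2 r_i = 10·1·10 + 9·5·10 + 1·3·7 + 10·4·2 + 3·4·8 = 747 ≡ 10.
  S = (10, 10, 10) ≠ 0, so r is not a codeword (an error is present).
Step 3: locate the error. For a single error e at position i, S_ℓ = v_i·e·α_i^ℓ, so α_err = S_1/S_0.
  S_0^{−1} = 10^{−1} = 10 (mod 11), so α_err = 10·10 = 100 ≡ 1 = α_1. Error position i = 1.
  Consistency check: S_2/S_1 = 10·10 = 100 ≡ 1 = α_err ✓ (single-error assumption holds).
Step 4: error magnitude e = S_0/v_1 = S_0·∏_{j≠1}(α_1 − α_j) = 10·10 = 100 ≡ 1 (mod 11).
Step 5: correct position 1: c_1 = r_1 − e = 10 − 1 ≡ 9 (mod 11). Hence c = [9, 10, 7, 2, 8].
  Check: interpolating c through the α_i gives m(x) = 5 + 4·x (degree < 2) with m(α_i) = c_i for every i, so c is indeed a codeword.


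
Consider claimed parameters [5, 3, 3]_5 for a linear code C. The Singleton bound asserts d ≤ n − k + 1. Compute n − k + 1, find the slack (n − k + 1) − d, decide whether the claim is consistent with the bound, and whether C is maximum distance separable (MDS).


Singleton RHS = n − k + 1 = 3, slack = 0, bound satisfied, MDS.

Singleton bound: d ≤ n − k + 1.
Here n = 5, k = 3, so n − k + 1 = 3.
Given d = 3, check d ≤ 3: YES.
Slack = (n − k + 1) − d = 0.
The code is MDS (slack = 0).
Description: the claimed parameters are [5, 3, 3]_5; such a code would be MDS (meets Singleton bound).


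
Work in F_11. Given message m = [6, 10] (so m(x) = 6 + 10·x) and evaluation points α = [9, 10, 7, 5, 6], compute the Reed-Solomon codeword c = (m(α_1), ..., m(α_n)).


c = [8, 7, 10, 1, 0]

Message polynomial: m(x) = 6 + 10·x (mod 11).
For each evaluation point α_i, compute m(α_i) mod 11:
  α_1 = 9: Horner steps 10 → 8, so m(9) = 8.
  α_2 = 10: Horner steps 10 → 7, so m(10) = 7.
  α_3 = 7: Horner steps 10 → 10, so m(7) = 10.
  α_4 = 5: Horner steps 10 → 1, so m(5) = 1.
  α_5 = 6: Horner steps 10 → 0, so m(6) = 0.
Codeword c = [8, 7, 10, 1, 0] ∈ F_11^5.


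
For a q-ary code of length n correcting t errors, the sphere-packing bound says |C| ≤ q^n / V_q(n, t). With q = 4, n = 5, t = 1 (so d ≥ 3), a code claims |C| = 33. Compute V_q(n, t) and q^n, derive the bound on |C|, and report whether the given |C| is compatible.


V_q(n, t) = 16, q^n = 1024, Hamming bound = 64, |C| = 33 ≤ bound (satisfied).

Step 1: Compute V_q(n, t) = Σ_{j=0}^1 C(n, j) (q−1)^j.
  j = 0: C(5,0)·(3)^0 = 1·1 = 1.
  j = 1: C(5,1)·(3)^1 = 5·3 = 15.
  V_q(n, t) = 1 + 15 = 16.
Step 2: q^n = 4^5 = 1024.
Step 3: Hamming bound ⌊q^n / V_q(n,t)⌋ = ⌊1024/16⌋ = 64.
Step 4: Compare |C| = 33 to 64: satisfied.
The claimed |C| lies below the Hamming bound.


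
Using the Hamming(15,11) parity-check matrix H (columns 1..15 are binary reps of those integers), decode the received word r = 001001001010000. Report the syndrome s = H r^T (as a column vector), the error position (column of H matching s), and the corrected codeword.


s = (0, 1, 1, 1)^T, error position = 7, corrected codeword c = 001001101010000

Compute s = H r^T mod 2 one row at a time:
  s_1 = 0 + 1 + 0 + 1 + 0 + 0 + 0 + 0 = 2 ≡ 0 (mod 2).
  s_2 = 0 + 0 + 1 + 0 + 0 + 0 + 0 + 0 = 1 ≡ 1 (mod 2).
  s_3 = 0 + 1 + 1 + 0 + 0 + 1 + 0 + 0 = 3 ≡ 1 (mod 2).
  s_4 = 0 + 1 + 0 + 0 + 1 + 1 + 0 + 0 = 3 ≡ 1 (mod 2).
s = (0, 1, 1, 1)^T — this equals column 7 of H (binary 0111), so error is at position 7.
Correct: flip bit 7 of r = 001001001010000 to get c = 001001101010000.


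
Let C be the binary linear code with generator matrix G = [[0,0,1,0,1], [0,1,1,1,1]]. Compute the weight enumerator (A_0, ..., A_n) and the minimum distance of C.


Weight distribution: A_0 = 1, A_2 = 2, A_4 = 1. Minimum distance d = 2.

Enumerate all 2^2 = 4 messages m ∈ F_2^2.
For each, compute codeword c = mG in F_2^5, then tally its weight.
  m = 00 → c = 00000, weight = 0.
  m = 10 → c = 00101, weight = 2.
  m = 01 → c = 01111, weight = 4.
  m = 11 → c = 01010, weight = 2.
Tally weights:
  weight 0: 1 codewords.
  weight 2: 2 codewords.
  weight 4: 1 codewords.
Minimum distance d = smallest w > 0 with A_w > 0 = 2.
Sanity: Σ A_w = 4 = 2^2 = 4 ✓.


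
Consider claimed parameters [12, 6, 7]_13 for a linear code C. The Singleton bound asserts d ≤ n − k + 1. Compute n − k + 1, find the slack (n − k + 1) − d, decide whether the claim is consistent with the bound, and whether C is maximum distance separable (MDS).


Singleton RHS = n − k + 1 = 7, slack = 0, bound satisfied, MDS.

Singleton bound: d ≤ n − k + 1.
Here n = 12, k = 6, so n − k + 1 = 7.
Given d = 7, check d ≤ 7: YES.
Slack = (n − k + 1) − d = 0.
The code is MDS (slack = 0).
Description: the claimed parameters are [12, 6, 7]_13; such a code would be MDS (meets Singleton bound).


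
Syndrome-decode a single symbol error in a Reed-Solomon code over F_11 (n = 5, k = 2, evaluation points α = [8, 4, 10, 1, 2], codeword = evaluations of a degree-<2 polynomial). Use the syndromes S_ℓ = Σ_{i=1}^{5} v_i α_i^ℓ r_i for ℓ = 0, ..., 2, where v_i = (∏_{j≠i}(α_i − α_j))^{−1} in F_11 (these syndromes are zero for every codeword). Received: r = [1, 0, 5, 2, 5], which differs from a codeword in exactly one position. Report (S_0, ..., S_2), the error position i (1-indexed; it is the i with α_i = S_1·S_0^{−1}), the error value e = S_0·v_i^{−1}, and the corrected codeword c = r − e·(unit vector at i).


S = (7, 4, 7), error at position 3, error magnitude e = 9, c = [1, 0, 7, 2, 5].

Step 1: column multipliers v_i = (∏_{j≠i}(α_i − α_j))^{−1} mod 11.
  i = 1 (α = 8): (8−4)(8−10)(8−1)(8−2) = 4·(−2)·7·6 = −336 ≡ 5, so v_1 = 5^{−1} = 9 (mod 11).
  i = 2 (α = 4): (4−8)(4−10)(4−1)(4−2) = (−4)·(−6)·3·2 = 144 ≡ 1, so v_2 = 1^{−1} = 1 (mod 11).
  i = 3 (α = 10): (10−8)(10−4)(10−1)(10−2) = 2·6·9·8 = 864 ≡ 6, so v_3 = 6^{−1} = 2 (mod 11).
  i = 4 (α = 1): (1−8)(1−4)(1−10)(1−2) = (−7)·(−3)·(−9)·(−1) = 189 ≡ 2, so v_4 = 2^{−1} = 6 (mod 11).
  i = 5 (α = 2): (2−8)(2−4)(2−10)(2−1) = (−6)·(−2)·(−8)·1 = −96 ≡ 3, so v_5 = 3^{−1} = 4 (mod 11).
  v = [9, 1, 2, 6, 4].
Step 2: syndromes of r = [1, 0, 5, 2, 5] (all sums mod 11).
  S_0 = Σ v_i r_i = 9·1 + 1·0 + 2·5 + 6·2 + 4·5 = 51 ≡ 7.
  S_1 = Σ v_i α_i r_i = 9·8·1 + 1·4·0 + 2·10·5 + 6·1·2 + 4·2·5 = 224 ≡ 4.
  α_i^2 mod 11 = [9, 5, 1, 1, 4].
  S_2 = Σ v_i α_i^2 r_i = 9·9·1 + 1·5·0 + 2·1·5 + 6·1·2 + 4·4·5 = 183 ≡ 7.
  S = (7, 4, 7) ≠ 0, so r is not a codeword (an error is present).
Step 3: locate the error. For a single error e at position i, S_ℓ = v_i·e·α_i^ℓ, so α_err = S_1/S_0.
  S_0^{−1} = 7^{−1} = 8 (mod 11), so α_err = 4·8 = 32 ≡ 10 = α_3. Error position i = 3.
  Consistency check: S_2/S_1 = 7·3 = 21 ≡ 10 = α_err ✓ (single-error assumption holds).
Step 4: error magnitude e = S_0/v_3 = S_0·∏_{j≠3}(α_3 − α_j) = 7·6 = 42 ≡ 9 (mod 11).
Step 5: correct position 3: c_3 = r_3 − e = 5 − 9 ≡ 7 (mod 11). Hence c = [1, 0, 7, 2, 5].
  Check: interpolating c through the α_i gives m(x) = 10 + 3·x (degree < 2) with m(α_i) = c_i for every i, so c is indeed a codeword.


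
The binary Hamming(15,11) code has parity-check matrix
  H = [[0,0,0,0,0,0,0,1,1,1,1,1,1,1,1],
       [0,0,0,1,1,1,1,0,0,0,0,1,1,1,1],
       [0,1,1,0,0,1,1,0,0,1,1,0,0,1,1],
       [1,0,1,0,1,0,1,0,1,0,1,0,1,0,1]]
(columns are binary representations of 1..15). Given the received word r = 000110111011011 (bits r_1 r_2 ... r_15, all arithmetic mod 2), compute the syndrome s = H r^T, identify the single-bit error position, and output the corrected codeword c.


s = (0, 0, 0, 1)^T, error position = 1, corrected codeword c = 100110111011011

Compute s = H r^T mod 2 one row at a time:
  s_1 = 1 + 1 + 0 + 1 + 1 + 0 + 1 + 1 = 6 ≡ 0 (mod 2).
  s_2 = 1 + 1 + 0 + 1 + 1 + 0 + 1 + 1 = 6 ≡ 0 (mod 2).
  s_3 = 0 + 0 + 0 + 1 + 0 + 1 + 1 + 1 = 4 ≡ 0 (mod 2).
  s_4 = 0 + 0 + 1 + 1 + 1 + 1 + 0 + 1 = 5 ≡ 1 (mod 2).
s = (0, 0, 0, 1)^T — this equals column 1 of H (binary 0001), so error is at position 1.
Correct: flip bit 1 of r = 000110111011011 to get c = 100110111011011.


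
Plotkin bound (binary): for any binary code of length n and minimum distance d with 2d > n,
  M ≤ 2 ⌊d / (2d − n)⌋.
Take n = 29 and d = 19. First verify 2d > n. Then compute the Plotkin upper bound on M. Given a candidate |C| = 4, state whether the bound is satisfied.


Plotkin bound M ≤ 4; given |C| = 4 ≤ bound (satisfied).

Check applicability: 2d = 38, n = 29.
2d − n = 9 > 0, so Plotkin applies.
Compute d/(2d−n) = 19/9 ≈ 2.1111.
⌊d/(2d−n)⌋ = 2.
Plotkin bound: M ≤ 2·2 = 4.
Given |C| = 4, check: satisfied.
This |C| is at the Plotkin bound.


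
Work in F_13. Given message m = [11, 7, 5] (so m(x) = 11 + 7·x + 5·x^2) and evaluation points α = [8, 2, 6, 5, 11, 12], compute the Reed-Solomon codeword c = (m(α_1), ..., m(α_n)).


c = [10, 6, 12, 2, 4, 9]

Message polynomial: m(x) = 11 + 7·x + 5·x^2 (mod 13).
For each evaluation point α_i, compute m(α_i) mod 13:
  α_1 = 8: Horner steps 5 → 8 → 10, so m(8) = 10.
  α_2 = 2: Horner steps 5 → 4 → 6, so m(2) = 6.
  α_3 = 6: Horner steps 5 → 11 → 12, so m(6) = 12.
  α_4 = 5: Horner steps 5 → 6 → 2, so m(5) = 2.
  α_5 = 11: Horner steps 5 → 10 → 4, so m(11) = 4.
  α_6 = 12: Horner steps 5 → 2 → 9, so m(12) = 9.
Codeword c = [10, 6, 12, 2, 4, 9] ∈ F_13^6.


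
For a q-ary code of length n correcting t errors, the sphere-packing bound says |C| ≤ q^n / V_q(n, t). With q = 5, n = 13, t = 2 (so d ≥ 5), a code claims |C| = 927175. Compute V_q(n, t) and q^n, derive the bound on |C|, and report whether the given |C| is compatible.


V_q(n, t) = 1301, q^n = 1220703125, Hamming bound = 938280, |C| = 927175 ≤ bound (satisfied).

Step 1: Compute V_q(n, t) = Σ_{j=0}^2 C(n, j) (q−1)^j.
  j = 0: C(13,0)·(4)^0 = 1·1 = 1.
  j = 1: C(13,1)·(4)^1 = 13·4 = 52.
  j = 2: C(13,2)·(4)^2 = 78·16 = 1248.
  V_q(n, t) = 1 + 52 + 1248 = 1301.
Step 2: q^n = 5^13 = 1220703125.
Step 3: Hamming bound ⌊q^n / V_q(n,t)⌋ = ⌊1220703125/1301⌋ = 938280.
Step 4: Compare |C| = 927175 to 938280: satisfied.
The claimed |C| lies below the Hamming bound.


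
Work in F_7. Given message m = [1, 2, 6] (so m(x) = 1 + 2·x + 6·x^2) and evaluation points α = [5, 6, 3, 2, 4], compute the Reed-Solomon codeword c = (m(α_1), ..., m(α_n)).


c = [0, 5, 5, 1, 0]

Message polynomial: m(x) = 1 + 2·x + 6·x^2 (mod 7).
For each evaluation point α_i, compute m(α_i) mod 7:
  α_1 = 5: Horner steps 6 → 4 → 0, so m(5) = 0.
  α_2 = 6: Horner steps 6 → 3 → 5, so m(6) = 5.
  α_3 = 3: Horner steps 6 → 6 → 5, so m(3) = 5.
  α_4 = 2: Horner steps 6 → 0 → 1, so m(2) = 1.
  α_5 = 4: Horner steps 6 → 5 → 0, so m(4) = 0.
Codeword c = [0, 5, 5, 1, 0] ∈ F_7^5.


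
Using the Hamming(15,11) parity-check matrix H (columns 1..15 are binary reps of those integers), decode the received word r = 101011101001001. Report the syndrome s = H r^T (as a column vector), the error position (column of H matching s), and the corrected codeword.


s = (1, 1, 0, 0)^T, error position = 12, corrected codeword c = 101011101000001

Compute s = H r^T mod 2 one row at a time:
  s_1 = 0 + 1 + 0 + 0 + 1 + 0 + 0 + 1 = 3 ≡ 1 (mod 2).
  s_2 = 0 + 1 + 1 + 1 + 1 + 0 + 0 + 1 = 5 ≡ 1 (mod 2).
  s_3 = 0 + 1 + 1 + 1 + 0 + 0 + 0 + 1 = 4 ≡ 0 (mod 2).
  s_4 = 1 + 1 + 1 + 1 + 1 + 0 + 0 + 1 = 6 ≡ 0 (mod 2).
s = (1, 1, 0, 0)^T — this equals column 12 of H (binary 1100), so error is at position 12.
Correct: flip bit 12 of r = 101011101001001 to get c = 101011101000001.


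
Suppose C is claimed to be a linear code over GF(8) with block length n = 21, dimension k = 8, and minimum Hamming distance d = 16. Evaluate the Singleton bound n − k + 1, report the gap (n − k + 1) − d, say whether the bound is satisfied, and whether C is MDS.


Singleton RHS = n − k + 1 = 14, slack = -2, bound violated (no such code; not MDS).

Singleton bound: d ≤ n − k + 1.
Here n = 21, k = 8, so n − k + 1 = 14.
Given d = 16, check d ≤ 14: NO.
Slack = (n − k + 1) − d = -2.
The slack is negative: d = 16 exceeds n − k + 1 = 14 by 2, so the Singleton bound is violated and no linear [21, 8, 16]_8 code can exist. In particular it is not MDS (MDS requires d = n − k + 1 exactly).
Description: the claimed parameters are [21, 8, 16]_8; such a code would be impossible (violates the Singleton bound).


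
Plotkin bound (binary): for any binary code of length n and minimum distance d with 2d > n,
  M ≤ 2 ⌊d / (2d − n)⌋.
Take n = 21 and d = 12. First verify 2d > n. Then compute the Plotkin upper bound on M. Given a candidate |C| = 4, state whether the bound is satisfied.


Plotkin bound M ≤ 8; given |C| = 4 ≤ bound (satisfied).

Check applicability: 2d = 24, n = 21.
2d − n = 3 > 0, so Plotkin applies.
Compute d/(2d−n) = 12/3 ≈ 4.0000.
⌊d/(2d−n)⌋ = 4.
Plotkin bound: M ≤ 2·4 = 8.
Given |C| = 4, check: satisfied.
This |C| is below the Plotkin bound.


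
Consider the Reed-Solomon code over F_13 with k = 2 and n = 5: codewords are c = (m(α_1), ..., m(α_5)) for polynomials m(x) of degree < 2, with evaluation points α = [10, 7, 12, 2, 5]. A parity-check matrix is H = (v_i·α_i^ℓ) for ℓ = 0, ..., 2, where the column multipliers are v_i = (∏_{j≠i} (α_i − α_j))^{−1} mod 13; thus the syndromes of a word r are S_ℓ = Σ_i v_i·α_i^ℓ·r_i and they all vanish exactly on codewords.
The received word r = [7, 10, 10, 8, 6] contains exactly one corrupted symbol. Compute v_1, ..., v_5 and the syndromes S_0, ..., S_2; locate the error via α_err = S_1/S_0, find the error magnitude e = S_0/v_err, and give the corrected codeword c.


S = (2, 1, 7), error at position 2, error magnitude e = 1, c = [7, 9, 10, 8, 6].

Step 1: column multipliers v_i = (∏_{j≠i}(α_i − α_j))^{−1} mod 13.
  i = 1 (α = 10): (10−7)(10−12)(10−2)(10−5) = 3·(−2)·8·5 = −240 ≡ 7, so v_1 = 7^{−1} = 2 (mod 13).
  i = 2 (α = 7): (7−10)(7−12)(7−2)(7−5) = (−3)·(−5)·5·2 = 150 ≡ 7, so v_2 = 7^{−1} = 2 (mod 13).
  i = 3 (α = 12): (12−10)(12−7)(12−2)(12−5) = 2·5·10·7 = 700 ≡ 11, so v_3 = 11^{−1} = 6 (mod 13).
  i = 4 (α = 2): (2−10)(2−7)(2−12)(2−5) = (−8)·(−5)·(−10)·(−3) = 1200 ≡ 4, so v_4 = 4^{−1} = 10 (mod 13).
  i = 5 (α = 5): (5−10)(5−7)(5−12)(5−2) = (−5)·(−2)·(−7)·3 = −210 ≡ 11, so v_5 = 11^{−1} = 6 (mod 13).
  v = [2, 2, 6, 10, 6].
Step 2: syndromes of r = [7, 10, 10, 8, 6] (all sums mod 13).
  S_0 = Σ v_i r_i = 2·7 + 2·10 + 6·10 + 10·8 + 6·6 = 210 ≡ 2.
  S_1 = Σ v_i α_i r_i = 2·10·7 + 2·7·10 + 6·12·10 + 10·2·8 + 6·5·6 = 1340 ≡ 1.
  α_i^2 mod 13 = [9, 10, 1, 4, 12].
  S_2 = Σ v_i α_i^2 r_i = 2·9·7 + 2·10·10 + 6·1·10 + 10·4·8 + 6·12·6 = 1138 ≡ 7.
  S = (2, 1, 7) ≠ 0, so r is not a codeword (an error is present).
Step 3: locate the error. For a single error e at position i, S_ℓ = v_i·e·α_i^ℓ, so α_err = S_1/S_0.
  S_0^{−1} = 2^{−1} = 7 (mod 13), so α_err = 1·7 = 7 ≡ 7 = α_2. Error position i = 2.
  Consistency check: S_2/S_1 = 7·1 = 7 ≡ 7 = α_err ✓ (single-error assumption holds).
Step 4: error magnitude e = S_0/v_2 = S_0·∏_{j≠2}(α_2 − α_j) = 2·7 = 14 ≡ 1 (mod 13).
Step 5: correct position 2: c_2 = r_2 − e = 10 − 1 ≡ 9 (mod 13). Hence c = [7, 9, 10, 8, 6].
  Check: interpolating c through the α_i gives m(x) = 5 + 8·x (degree < 2) with m(α_i) = c_i for every i, so c is indeed a codeword.


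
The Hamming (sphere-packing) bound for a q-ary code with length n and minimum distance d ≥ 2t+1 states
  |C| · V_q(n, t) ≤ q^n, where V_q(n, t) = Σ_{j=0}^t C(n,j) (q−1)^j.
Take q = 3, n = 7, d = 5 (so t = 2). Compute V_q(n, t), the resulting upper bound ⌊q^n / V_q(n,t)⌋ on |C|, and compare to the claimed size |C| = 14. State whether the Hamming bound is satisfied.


V_q(n, t) = 99, q^n = 2187, Hamming bound = 22, |C| = 14 ≤ bound (satisfied).

Step 1: Compute V_q(n, t) = Σ_{j=0}^2 C(n, j) (q−1)^j.
  j = 0: C(7,0)·(2)^0 = 1·1 = 1.
  j = 1: C(7,1)·(2)^1 = 7·2 = 14.
  j = 2: C(7,2)·(2)^2 = 21·4 = 84.
  V_q(n, t) = 1 + 14 + 84 = 99.
Step 2: q^n = 3^7 = 2187.
Step 3: Hamming bound ⌊q^n / V_q(n,t)⌋ = ⌊2187/99⌋ = 22.
Step 4: Compare |C| = 14 to 22: satisfied.
The claimed |C| lies below the Hamming bound.


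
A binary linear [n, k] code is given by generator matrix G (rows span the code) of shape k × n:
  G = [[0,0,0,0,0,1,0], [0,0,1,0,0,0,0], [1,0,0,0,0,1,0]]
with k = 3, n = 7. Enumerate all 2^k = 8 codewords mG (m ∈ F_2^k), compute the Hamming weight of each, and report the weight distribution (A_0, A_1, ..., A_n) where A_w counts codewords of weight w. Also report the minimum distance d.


Weight distribution: A_0 = 1, A_1 = 3, A_2 = 3, A_3 = 1. Minimum distance d = 1.

Enumerate all 2^3 = 8 messages m ∈ F_2^3.
For each, compute codeword c = mG in F_2^7, then tally its weight.
  m = 000 → c = 0000000, weight = 0.
  m = 100 → c = 0000010, weight = 1.
  m = 010 → c = 0010000, weight = 1.
  m = 110 → c = 0010010, weight = 2.
  m = 001 → c = 1000010, weight = 2.
  m = 101 → c = 1000000, weight = 1.
  m = 011 → c = 1010010, weight = 3.
  m = 111 → c = 1010000, weight = 2.
Tally weights:
  weight 0: 1 codewords.
  weight 1: 3 codewords.
  weight 2: 3 codewords.
  weight 3: 1 codewords.
Minimum distance d = smallest w > 0 with A_w > 0 = 1.
Sanity: Σ A_w = 8 = 2^3 = 8 ✓.


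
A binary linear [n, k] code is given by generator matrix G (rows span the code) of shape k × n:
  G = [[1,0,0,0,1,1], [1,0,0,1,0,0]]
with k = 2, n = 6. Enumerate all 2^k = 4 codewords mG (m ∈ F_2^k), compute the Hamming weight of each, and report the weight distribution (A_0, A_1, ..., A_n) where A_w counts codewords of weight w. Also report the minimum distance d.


Weight distribution: A_0 = 1, A_2 = 1, A_3 = 2. Minimum distance d = 2.

Enumerate all 2^2 = 4 messages m ∈ F_2^2.
For each, compute codeword c = mG in F_2^6, then tally its weight.
  m = 00 → c = 000000, weight = 0.
  m = 10 → c = 100011, weight = 3.
  m = 01 → c = 100100, weight = 2.
  m = 11 → c = 000111, weight = 3.
Tally weights:
  weight 0: 1 codewords.
  weight 2: 1 codewords.
  weight 3: 2 codewords.
Minimum distance d = smallest w > 0 with A_w > 0 = 2.
Sanity: Σ A_w = 4 = 2^2 = 4 ✓.


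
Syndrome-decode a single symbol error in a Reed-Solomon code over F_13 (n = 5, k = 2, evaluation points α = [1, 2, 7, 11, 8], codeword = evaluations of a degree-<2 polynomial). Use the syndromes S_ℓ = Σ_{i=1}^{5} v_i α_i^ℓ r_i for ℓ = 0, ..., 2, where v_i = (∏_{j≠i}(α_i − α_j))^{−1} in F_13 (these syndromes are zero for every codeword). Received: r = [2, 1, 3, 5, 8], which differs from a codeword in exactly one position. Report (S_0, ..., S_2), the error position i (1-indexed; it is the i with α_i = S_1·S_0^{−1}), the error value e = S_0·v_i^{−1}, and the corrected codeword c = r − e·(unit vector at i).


S = (11, 12, 6), error at position 3, error magnitude e = 7, c = [2, 1, 9, 5, 8].

Step 1: column multipliers v_i = (∏_{j≠i}(α_i − α_j))^{−1} mod 13.
  i = 1 (α = 1): (1−2)(1−7)(1−11)(1−8) = (−1)·(−6)·(−10)·(−7) = 420 ≡ 4, so v_1 = 4^{−1} = 10 (mod 13).
  i = 2 (α = 2): (2−1)(2−7)(2−11)(2−8) = 1·(−5)·(−9)·(−6) = −270 ≡ 3, so v_2 = 3^{−1} = 9 (mod 13).
  i = 3 (α = 7): (7−1)(7−2)(7−11)(7−8) = 6·5·(−4)·(−1) = 120 ≡ 3, so v_3 = 3^{−1} = 9 (mod 13).
  i = 4 (α = 11): (11−1)(11−2)(11−7)(11−8) = 10·9·4·3 = 1080 ≡ 1, so v_4 = 1^{−1} = 1 (mod 13).
  i = 5 (α = 8): (8−1)(8−2)(8−7)(8−11) = 7·6·1·(−3) = −126 ≡ 4, so v_5 = 4^{−1} = 10 (mod 13).
  v = [10, 9, 9, 1, 10].
Step 2: syndromes of r = [2, 1, 3, 5, 8] (all sums mod 13).
  S_0 = Σ v_i r_i = 10·2 + 9·1 + 9·3 + 1·5 + 10·8 = 141 ≡ 11.
  S_1 = Σ v_i α_i r_i = 10·1·2 + 9·2·1 + 9·7·3 + 1·11·5 + 10·8·8 = 922 ≡ 12.
  α_i^2 mod 13 = [1, 4, 10, 4, 12].
  S_2 = Σ v_i α_i^2 r_i = 10·1·2 + 9·4·1 + 9·10·3 + 1·4·5 + 10·12·8 = 1306 ≡ 6.
  S = (11, 12, 6) ≠ 0, so r is not a codeword (an error is present).
Step 3: locate the error. For a single error e at position i, S_ℓ = v_i·e·α_i^ℓ, so α_err = S_1/S_0.
  S_0^{−1} = 11^{−1} = 6 (mod 13), so α_err = 12·6 = 72 ≡ 7 = α_3. Error position i = 3.
  Consistency check: S_2/S_1 = 6·12 = 72 ≡ 7 = α_err ✓ (single-error assumption holds).
Step 4: error magnitude e = S_0/v_3 = S_0·∏_{j≠3}(α_3 − α_j) = 11·3 = 33 ≡ 7 (mod 13).
Step 5: correct position 3: c_3 = r_3 − e = 3 − 7 ≡ 9 (mod 13). Hence c = [2, 1, 9, 5, 8].
  Check: interpolating c through the α_i gives m(x) = 3 + 12·x (degree < 2) with m(α_i) = c_i for every i, so c is indeed a codeword.


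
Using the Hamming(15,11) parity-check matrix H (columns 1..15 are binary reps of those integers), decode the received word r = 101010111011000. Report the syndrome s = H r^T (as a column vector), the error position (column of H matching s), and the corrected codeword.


s = (0, 1, 1, 0)^T, error position = 6, corrected codeword c = 101011111011000

Compute s = H r^T mod 2 one row at a time:
  s_1 = 1 + 1 + 0 + 1 + 1 + 0 + 0 + 0 = 4 ≡ 0 (mod 2).
  s_2 = 0 + 1 + 0 + 1 + 1 + 0 + 0 + 0 = 3 ≡ 1 (mod 2).
  s_3 = 0 + 1 + 0 + 1 + 0 + 1 + 0 + 0 = 3 ≡ 1 (mod 2).
  s_4 = 1 + 1 + 1 + 1 + 1 + 1 + 0 + 0 = 6 ≡ 0 (mod 2).
s = (0, 1, 1, 0)^T — this equals column 6 of H (binary 0110), so error is at position 6.
Correct: flip bit 6 of r = 101010111011000 to get c = 101011111011000.


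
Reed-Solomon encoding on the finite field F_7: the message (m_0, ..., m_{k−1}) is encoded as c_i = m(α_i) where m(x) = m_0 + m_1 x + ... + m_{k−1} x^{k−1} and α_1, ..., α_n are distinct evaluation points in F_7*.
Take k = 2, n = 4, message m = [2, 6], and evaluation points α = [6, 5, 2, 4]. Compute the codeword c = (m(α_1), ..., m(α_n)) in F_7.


c = [3, 4, 0, 5]

Message polynomial: m(x) = 2 + 6·x (mod 7).
For each evaluation point α_i, compute m(α_i) mod 7:
  α_1 = 6: Horner steps 6 → 3, so m(6) = 3.
  α_2 = 5: Horner steps 6 → 4, so m(5) = 4.
  α_3 = 2: Horner steps 6 → 0, so m(2) = 0.
  α_4 = 4: Horner steps 6 → 5, so m(4) = 5.
Codeword c = [3, 4, 0, 5] ∈ F_7^4.


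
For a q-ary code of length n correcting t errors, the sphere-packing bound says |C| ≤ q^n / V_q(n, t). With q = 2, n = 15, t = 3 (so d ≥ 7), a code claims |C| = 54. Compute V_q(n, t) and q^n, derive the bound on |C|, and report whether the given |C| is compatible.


V_q(n, t) = 576, q^n = 32768, Hamming bound = 56, |C| = 54 ≤ bound (satisfied).

Step 1: Compute V_q(n, t) = Σ_{j=0}^3 C(n, j) (q−1)^j.
  j = 0: C(15,0)·(1)^0 = 1·1 = 1.
  j = 1: C(15,1)·(1)^1 = 15·1 = 15.
  j = 2: C(15,2)·(1)^2 = 105·1 = 105.
  j = 3: C(15,3)·(1)^3 = 455·1 = 455.
  V_q(n, t) = 1 + 15 + 105 + 455 = 576.
Step 2: q^n = 2^15 = 32768.
Step 3: Hamming bound ⌊q^n / V_q(n,t)⌋ = ⌊32768/576⌋ = 56.
Step 4: Compare |C| = 54 to 56: satisfied.
The claimed |C| lies below the Hamming bound.


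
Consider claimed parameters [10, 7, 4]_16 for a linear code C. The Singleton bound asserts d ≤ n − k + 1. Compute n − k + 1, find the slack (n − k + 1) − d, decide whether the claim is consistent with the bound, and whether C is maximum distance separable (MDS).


Singleton RHS = n − k + 1 = 4, slack = 0, bound satisfied, MDS.

Singleton bound: d ≤ n − k + 1.
Here n = 10, k = 7, so n − k + 1 = 4.
Given d = 4, check d ≤ 4: YES.
Slack = (n − k + 1) − d = 0.
The code is MDS (slack = 0).
Description: the claimed parameters are [10, 7, 4]_16; such a code would be MDS (meets Singleton bound).


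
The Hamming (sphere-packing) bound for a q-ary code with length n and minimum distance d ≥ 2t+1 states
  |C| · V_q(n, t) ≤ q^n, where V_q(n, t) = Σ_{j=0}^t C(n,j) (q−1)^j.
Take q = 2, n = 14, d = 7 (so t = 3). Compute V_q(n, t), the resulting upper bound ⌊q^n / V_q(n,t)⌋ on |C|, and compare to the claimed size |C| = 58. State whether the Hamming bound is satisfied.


V_q(n, t) = 470, q^n = 16384, Hamming bound = 34, |C| = 58 > bound (violated).

Step 1: Compute V_q(n, t) = Σ_{j=0}^3 C(n, j) (q−1)^j.
  j = 0: C(14,0)·(1)^0 = 1·1 = 1.
  j = 1: C(14,1)·(1)^1 = 14·1 = 14.
  j = 2: C(14,2)·(1)^2 = 91·1 = 91.
  j = 3: C(14,3)·(1)^3 = 364·1 = 364.
  V_q(n, t) = 1 + 14 + 91 + 364 = 470.
Step 2: q^n = 2^14 = 16384.
Step 3: Hamming bound ⌊q^n / V_q(n,t)⌋ = ⌊16384/470⌋ = 34.
Step 4: Compare |C| = 58 to 34: violated.
The claimed |C| lies above the Hamming bound, so no 2-ary code of length 14 with d ≥ 7 can have 58 codewords.
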